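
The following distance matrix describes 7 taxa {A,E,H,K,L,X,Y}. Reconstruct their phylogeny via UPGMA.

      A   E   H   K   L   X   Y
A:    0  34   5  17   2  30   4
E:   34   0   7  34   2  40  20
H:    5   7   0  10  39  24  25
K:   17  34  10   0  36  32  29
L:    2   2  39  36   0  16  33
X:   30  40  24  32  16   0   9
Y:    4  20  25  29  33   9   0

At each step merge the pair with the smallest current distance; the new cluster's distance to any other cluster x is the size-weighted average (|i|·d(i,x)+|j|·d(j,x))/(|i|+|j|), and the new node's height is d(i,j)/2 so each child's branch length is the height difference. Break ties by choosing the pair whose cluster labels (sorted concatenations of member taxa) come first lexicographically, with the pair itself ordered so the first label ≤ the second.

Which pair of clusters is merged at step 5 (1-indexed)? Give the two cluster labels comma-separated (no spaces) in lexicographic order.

AEHL,XY

iteration 1: select A,L (d=2); attach at lengths (1, 1); label the merged cluster AL
  updated: d(AL,E)=18, d(AL,H)=22, d(AL,K)=53/2, d(AL,X)=23, d(AL,Y)=37/2
iteration 2: select E,H (d=7); attach at lengths (7/2, 7/2); label the merged cluster EH
  updated: d(AL,EH)=20, d(EH,K)=22, d(EH,X)=32, d(EH,Y)=45/2
iteration 3: select X,Y (d=9); attach at lengths (9/2, 9/2); label the merged cluster XY
  updated: d(AL,XY)=83/4, d(EH,XY)=109/4, d(K,XY)=61/2
iteration 4: select AL,EH (d=20); attach at lengths (9, 13/2); label the merged cluster AEHL
  updated: d(AEHL,K)=97/4, d(AEHL,XY)=24
iteration 5: select AEHL,XY (d=24); attach at lengths (2, 15/2); label the merged cluster AEHLXY
  updated: d(AEHLXY,K)=79/3
iteration 6: select AEHLXY,K (d=79/3); attach at lengths (7/6, 79/6); label the merged cluster AEHKLXY
final tree: ((((A:1,L:1):9,(E:7/2,H:7/2):13/2):2,(X:9/2,Y:9/2):15/2):7/6,K:79/6)
total length: 172/3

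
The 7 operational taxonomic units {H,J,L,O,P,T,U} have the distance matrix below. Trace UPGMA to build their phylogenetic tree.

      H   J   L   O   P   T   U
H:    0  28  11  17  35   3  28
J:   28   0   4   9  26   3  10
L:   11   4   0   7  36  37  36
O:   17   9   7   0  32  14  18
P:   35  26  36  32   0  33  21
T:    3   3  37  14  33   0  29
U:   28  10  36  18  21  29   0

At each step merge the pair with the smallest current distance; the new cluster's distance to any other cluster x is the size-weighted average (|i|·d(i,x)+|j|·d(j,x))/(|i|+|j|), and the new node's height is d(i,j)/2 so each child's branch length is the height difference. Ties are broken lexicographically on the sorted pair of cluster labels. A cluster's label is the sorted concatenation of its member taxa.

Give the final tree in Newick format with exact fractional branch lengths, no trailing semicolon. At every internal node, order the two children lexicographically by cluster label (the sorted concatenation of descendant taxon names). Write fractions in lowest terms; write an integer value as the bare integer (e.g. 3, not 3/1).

(((H:3/2,T:3/2):23/3,((J:2,L:2):2,O:4):31/6):299/60,(P:21/2,U:21/2):73/20)

1. join H+T (d=3) ⇒ HT; edges |H|=3/2, |T|=3/2
  updated: d(HT,J)=31/2, d(HT,L)=24, d(HT,O)=31/2, d(HT,P)=34, d(HT,U)=57/2
2. join J+L (d=4) ⇒ JL; edges |J|=2, |L|=2
  updated: d(HT,JL)=79/4, d(JL,O)=8, d(JL,P)=31, d(JL,U)=23
3. join JL+O (d=8) ⇒ JLO; edges |JL|=2, |O|=4
  updated: d(HT,JLO)=55/3, d(JLO,P)=94/3, d(JLO,U)=64/3
4. join HT+JLO (d=55/3) ⇒ HJLOT; edges |HT|=23/3, |JLO|=31/6
  updated: d(HJLOT,P)=162/5, d(HJLOT,U)=121/5
5. join P+U (d=21) ⇒ PU; edges |P|=21/2, |U|=21/2
  updated: d(HJLOT,PU)=283/10
6. join HJLOT+PU (d=283/10) ⇒ HJLOPTU; edges |HJLOT|=299/60, |PU|=73/20
final tree: (((H:3/2,T:3/2):23/3,((J:2,L:2):2,O:4):31/6):299/60,(P:21/2,U:21/2):73/20)
total length: 832/15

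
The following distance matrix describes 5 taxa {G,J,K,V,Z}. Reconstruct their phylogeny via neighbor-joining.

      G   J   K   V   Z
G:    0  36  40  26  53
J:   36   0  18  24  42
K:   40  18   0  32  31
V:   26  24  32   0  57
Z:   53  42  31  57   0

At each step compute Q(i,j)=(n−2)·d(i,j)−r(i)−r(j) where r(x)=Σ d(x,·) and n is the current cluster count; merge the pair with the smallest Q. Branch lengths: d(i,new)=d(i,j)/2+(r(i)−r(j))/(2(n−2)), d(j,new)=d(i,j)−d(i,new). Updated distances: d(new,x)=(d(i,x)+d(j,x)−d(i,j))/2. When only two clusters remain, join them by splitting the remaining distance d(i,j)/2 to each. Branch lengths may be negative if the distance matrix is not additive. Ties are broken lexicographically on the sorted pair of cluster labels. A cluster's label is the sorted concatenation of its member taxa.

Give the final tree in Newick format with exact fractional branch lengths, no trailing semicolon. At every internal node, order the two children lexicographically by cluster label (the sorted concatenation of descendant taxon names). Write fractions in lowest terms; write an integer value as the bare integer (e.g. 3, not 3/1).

((((G:47/3,V:31/3):39/4,J:29/4):29/4,K:19/4):105/8,Z:105/8)

iteration 1: select G,V (d=26, Q=-216); attach at lengths (47/3, 31/3); label the merged cluster GV
  updated: d(GV,J)=17, d(GV,K)=23, d(GV,Z)=42
iteration 2: select GV,J (d=17, Q=-125); attach at lengths (39/4, 29/4); label the merged cluster GJV
  updated: d(GJV,K)=12, d(GJV,Z)=67/2
iteration 3: select GJV,K (d=12, Q=-153/2); attach at lengths (29/4, 19/4); label the merged cluster GJKV
  updated: d(GJKV,Z)=105/4
iteration 4: select GJKV,Z (d=105/4); attach at lengths (105/8, 105/8); label the merged cluster GJKVZ
final tree: ((((G:47/3,V:31/3):39/4,J:29/4):29/4,K:19/4):105/8,Z:105/8)
total length: 325/4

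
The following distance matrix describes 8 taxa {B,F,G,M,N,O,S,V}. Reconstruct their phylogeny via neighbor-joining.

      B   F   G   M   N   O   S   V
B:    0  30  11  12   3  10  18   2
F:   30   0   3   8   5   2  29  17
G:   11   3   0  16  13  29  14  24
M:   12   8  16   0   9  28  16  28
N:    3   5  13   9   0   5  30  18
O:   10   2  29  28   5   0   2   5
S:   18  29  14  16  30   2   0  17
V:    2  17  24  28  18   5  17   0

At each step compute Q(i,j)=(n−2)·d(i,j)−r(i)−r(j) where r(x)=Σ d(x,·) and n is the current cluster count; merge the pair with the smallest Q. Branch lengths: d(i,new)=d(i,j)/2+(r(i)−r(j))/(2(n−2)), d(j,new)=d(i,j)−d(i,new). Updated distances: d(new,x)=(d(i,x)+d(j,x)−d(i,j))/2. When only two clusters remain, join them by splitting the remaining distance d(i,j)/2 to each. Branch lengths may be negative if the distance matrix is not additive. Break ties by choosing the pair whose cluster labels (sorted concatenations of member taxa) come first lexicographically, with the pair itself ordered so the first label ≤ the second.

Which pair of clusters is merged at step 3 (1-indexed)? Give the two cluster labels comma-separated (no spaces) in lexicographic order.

BV,OS

step 1: merge (O,S) at d=2, Q=-195; branch lengths O→-11/4, S→19/4; new cluster OS
  updated: d(B,OS)=13, d(F,OS)=29/2, d(G,OS)=41/2, d(M,OS)=21, d(N,OS)=33/2, d(OS,V)=10
step 2: merge (B,V) at d=2, Q=-160; branch lengths B→-9/5, V→19/5; new cluster BV
  updated: d(BV,F)=45/2, d(BV,G)=33/2, d(BV,M)=19, d(BV,N)=19/2, d(BV,OS)=21/2
step 3: merge (BV,OS) at d=21/2, Q=-119; branch lengths BV→37/8, OS→47/8; new cluster BOSV
  updated: d(BOSV,F)=53/4, d(BOSV,G)=53/4, d(BOSV,M)=59/4, d(BOSV,N)=31/4
step 4: merge (F,G) at d=3, Q=-131/2; branch lengths F→-7/6, G→25/6; new cluster FG
  updated: d(BOSV,FG)=47/4, d(FG,M)=21/2, d(FG,N)=15/2
step 5: merge (BOSV,N) at d=31/4, Q=-43; branch lengths BOSV→51/8, N→11/8; new cluster BNOSV
  updated: d(BNOSV,FG)=23/4, d(BNOSV,M)=8
step 6: merge (BNOSV,FG) at d=23/4, Q=-97/4; branch lengths BNOSV→13/8, FG→33/8; new cluster BFGNOSV
  updated: d(BFGNOSV,M)=51/8
step 7: merge (BFGNOSV,M) at d=51/8; branch lengths BFGNOSV→51/16, M→51/16; new cluster BFGMNOSV
final tree: (((((B:-9/5,V:19/5):37/8,(O:-11/4,S:19/4):47/8):51/8,N:11/8):13/8,(F:-7/6,G:25/6):33/8):51/16,M:51/16)
total length: 299/8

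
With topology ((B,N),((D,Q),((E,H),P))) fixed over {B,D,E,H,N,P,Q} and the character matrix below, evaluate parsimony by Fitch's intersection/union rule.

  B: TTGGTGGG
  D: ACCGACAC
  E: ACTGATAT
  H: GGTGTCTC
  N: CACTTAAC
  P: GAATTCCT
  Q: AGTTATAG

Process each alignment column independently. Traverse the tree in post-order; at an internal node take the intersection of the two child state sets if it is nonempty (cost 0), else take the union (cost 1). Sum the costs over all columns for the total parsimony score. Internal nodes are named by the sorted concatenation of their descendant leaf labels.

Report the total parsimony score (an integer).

29

site 0, node BN: B={T} ∪ N={C} → {C,T} (+1)
site 0, node DQ: D={A} ∩ Q={A} → {A} (+0)
site 0, node EH: E={A} ∪ H={G} → {A,G} (+1)
site 0, node EHP: EH={A,G} ∩ P={G} → {G} (+0)
site 0, node DEHPQ: DQ={A} ∪ EHP={G} → {A,G} (+1)
site 0, node BDEHNPQ: BN={C,T} ∪ DEHPQ={A,G} → {A,C,G,T} (+1)
site 1, node BN: B={T} ∪ N={A} → {A,T} (+1)
site 1, node DQ: D={C} ∪ Q={G} → {C,G} (+1)
site 1, node EH: E={C} ∪ H={G} → {C,G} (+1)
site 1, node EHP: EH={C,G} ∪ P={A} → {A,C,G} (+1)
site 1, node DEHPQ: DQ={C,G} ∩ EHP={A,C,G} → {C,G} (+0)
site 1, node BDEHNPQ: BN={A,T} ∪ DEHPQ={C,G} → {A,C,G,T} (+1)
site 2, node BN: B={G} ∪ N={C} → {C,G} (+1)
site 2, node DQ: D={C} ∪ Q={T} → {C,T} (+1)
site 2, node EH: E={T} ∩ H={T} → {T} (+0)
site 2, node EHP: EH={T} ∪ P={A} → {A,T} (+1)
site 2, node DEHPQ: DQ={C,T} ∩ EHP={A,T} → {T} (+0)
site 2, node BDEHNPQ: BN={C,G} ∪ DEHPQ={T} → {C,G,T} (+1)
site 3, node BN: B={G} ∪ N={T} → {G,T} (+1)
site 3, node DQ: D={G} ∪ Q={T} → {G,T} (+1)
site 3, node EH: E={G} ∩ H={G} → {G} (+0)
site 3, node EHP: EH={G} ∪ P={T} → {G,T} (+1)
site 3, node DEHPQ: DQ={G,T} ∩ EHP={G,T} → {G,T} (+0)
site 3, node BDEHNPQ: BN={G,T} ∩ DEHPQ={G,T} → {G,T} (+0)
site 4, node BN: B={T} ∩ N={T} → {T} (+0)
site 4, node DQ: D={A} ∩ Q={A} → {A} (+0)
site 4, node EH: E={A} ∪ H={T} → {A,T} (+1)
site 4, node EHP: EH={A,T} ∩ P={T} → {T} (+0)
site 4, node DEHPQ: DQ={A} ∪ EHP={T} → {A,T} (+1)
site 4, node BDEHNPQ: BN={T} ∩ DEHPQ={A,T} → {T} (+0)
site 5, node BN: B={G} ∪ N={A} → {A,G} (+1)
site 5, node DQ: D={C} ∪ Q={T} → {C,T} (+1)
site 5, node EH: E={T} ∪ H={C} → {C,T} (+1)
site 5, node EHP: EH={C,T} ∩ P={C} → {C} (+0)
site 5, node DEHPQ: DQ={C,T} ∩ EHP={C} → {C} (+0)
site 5, node BDEHNPQ: BN={A,G} ∪ DEHPQ={C} → {A,C,G} (+1)
site 6, node BN: B={G} ∪ N={A} → {A,G} (+1)
site 6, node DQ: D={A} ∩ Q={A} → {A} (+0)
site 6, node EH: E={A} ∪ H={T} → {A,T} (+1)
site 6, node EHP: EH={A,T} ∪ P={C} → {A,C,T} (+1)
site 6, node DEHPQ: DQ={A} ∩ EHP={A,C,T} → {A} (+0)
site 6, node BDEHNPQ: BN={A,G} ∩ DEHPQ={A} → {A} (+0)
site 7, node BN: B={G} ∪ N={C} → {C,G} (+1)
site 7, node DQ: D={C} ∪ Q={G} → {C,G} (+1)
site 7, node EH: E={T} ∪ H={C} → {C,T} (+1)
site 7, node EHP: EH={C,T} ∩ P={T} → {T} (+0)
site 7, node DEHPQ: DQ={C,G} ∪ EHP={T} → {C,G,T} (+1)
site 7, node BDEHNPQ: BN={C,G} ∩ DEHPQ={C,G,T} → {C,G} (+0)
per-site changes: [4, 5, 4, 3, 2, 4, 3, 4]; total = 29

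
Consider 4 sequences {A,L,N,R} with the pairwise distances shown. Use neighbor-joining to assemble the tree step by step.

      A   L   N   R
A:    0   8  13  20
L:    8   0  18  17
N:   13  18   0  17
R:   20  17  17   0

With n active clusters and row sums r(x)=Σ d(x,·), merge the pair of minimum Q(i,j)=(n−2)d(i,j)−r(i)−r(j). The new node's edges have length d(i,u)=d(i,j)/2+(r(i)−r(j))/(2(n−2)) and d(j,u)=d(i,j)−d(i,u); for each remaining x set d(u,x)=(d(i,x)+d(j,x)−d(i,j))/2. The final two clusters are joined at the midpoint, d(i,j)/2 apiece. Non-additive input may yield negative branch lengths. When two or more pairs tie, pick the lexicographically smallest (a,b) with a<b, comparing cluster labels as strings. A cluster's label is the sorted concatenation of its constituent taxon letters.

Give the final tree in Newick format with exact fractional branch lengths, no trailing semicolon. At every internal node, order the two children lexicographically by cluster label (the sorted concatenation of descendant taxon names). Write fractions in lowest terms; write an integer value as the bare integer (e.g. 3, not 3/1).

(((A:7/2,L:9/2):9/2,N:7):5,R:5)

iteration 1: select A,L (d=8, Q=-68); attach at lengths (7/2, 9/2); label the merged cluster AL
  updated: d(AL,N)=23/2, d(AL,R)=29/2
iteration 2: select AL,N (d=23/2, Q=-43); attach at lengths (9/2, 7); label the merged cluster ALN
  updated: d(ALN,R)=10
iteration 3: select ALN,R (d=10); attach at lengths (5, 5); label the merged cluster ALNR
final tree: (((A:7/2,L:9/2):9/2,N:7):5,R:5)
total length: 59/2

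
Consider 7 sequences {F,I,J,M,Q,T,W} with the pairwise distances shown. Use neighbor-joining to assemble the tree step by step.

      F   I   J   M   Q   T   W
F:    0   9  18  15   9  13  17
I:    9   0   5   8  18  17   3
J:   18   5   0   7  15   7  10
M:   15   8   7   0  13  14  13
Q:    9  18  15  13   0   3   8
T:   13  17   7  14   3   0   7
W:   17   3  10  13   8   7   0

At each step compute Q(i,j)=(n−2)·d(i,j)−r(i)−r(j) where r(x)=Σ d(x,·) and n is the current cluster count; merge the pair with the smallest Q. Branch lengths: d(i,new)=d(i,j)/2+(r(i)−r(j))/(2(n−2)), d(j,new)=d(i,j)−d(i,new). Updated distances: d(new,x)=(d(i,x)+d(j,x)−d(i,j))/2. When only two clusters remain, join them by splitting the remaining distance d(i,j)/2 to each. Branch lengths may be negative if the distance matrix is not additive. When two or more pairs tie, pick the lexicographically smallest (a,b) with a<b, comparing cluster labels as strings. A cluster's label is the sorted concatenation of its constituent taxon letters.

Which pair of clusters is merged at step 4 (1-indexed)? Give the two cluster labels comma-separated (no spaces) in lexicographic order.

1. join Q+T (d=3, Q=-112) ⇒ QT; edges |Q|=2, |T|=1
  updated: d(F,QT)=19/2, d(I,QT)=16, d(J,QT)=19/2, d(M,QT)=12, d(QT,W)=6
2. join F+QT (d=19/2, Q=-167/2) ⇒ FQT; edges |F|=107/16, |QT|=45/16
  updated: d(FQT,I)=31/4, d(FQT,J)=9, d(FQT,M)=35/4, d(FQT,W)=27/4
3. join I+W (d=3, Q=-95/2) ⇒ IW; edges |I|=0, |W|=3
  updated: d(FQT,IW)=23/4, d(IW,J)=6, d(IW,M)=9
4. join FQT+IW (d=23/4, Q=-131/4) ⇒ FIQTW; edges |FQT|=57/16, |IW|=35/16
  updated: d(FIQTW,J)=37/8, d(FIQTW,M)=6
5. join FIQTW+J (d=37/8, Q=-141/8) ⇒ FIJQTW; edges |FIQTW|=29/16, |J|=45/16
  updated: d(FIJQTW,M)=67/16
6. join FIJQTW+M (d=67/16) ⇒ FIJMQTW; edges |FIJQTW|=67/32, |M|=67/32
final tree: ((((F:107/16,(Q:2,T:1):45/16):57/16,(I:0,W:3):35/16):29/16,J:45/16):67/32,M:67/32)
total length: 481/16

FQT,IW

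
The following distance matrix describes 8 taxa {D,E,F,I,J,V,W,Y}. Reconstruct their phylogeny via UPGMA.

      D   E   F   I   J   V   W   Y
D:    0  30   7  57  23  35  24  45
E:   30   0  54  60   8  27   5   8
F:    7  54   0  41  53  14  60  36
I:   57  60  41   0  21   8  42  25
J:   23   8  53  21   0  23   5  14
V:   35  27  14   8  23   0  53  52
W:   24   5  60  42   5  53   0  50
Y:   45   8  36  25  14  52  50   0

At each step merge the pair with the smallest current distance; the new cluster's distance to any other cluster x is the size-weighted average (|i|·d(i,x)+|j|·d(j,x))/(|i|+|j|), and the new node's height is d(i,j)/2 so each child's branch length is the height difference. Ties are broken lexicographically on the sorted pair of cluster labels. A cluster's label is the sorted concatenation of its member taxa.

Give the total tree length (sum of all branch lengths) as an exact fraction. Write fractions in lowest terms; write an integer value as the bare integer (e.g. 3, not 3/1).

663/8

1. join E+W (d=5) ⇒ EW; edges |E|=5/2, |W|=5/2
  updated: d(D,EW)=27, d(EW,F)=57, d(EW,I)=51, d(EW,J)=13/2, d(EW,V)=40, d(EW,Y)=29
2. join EW+J (d=13/2) ⇒ EJW; edges |EW|=3/4, |J|=13/4
  updated: d(D,EJW)=77/3, d(EJW,F)=167/3, d(EJW,I)=41, d(EJW,V)=103/3, d(EJW,Y)=24
3. join D+F (d=7) ⇒ DF; edges |D|=7/2, |F|=7/2
  updated: d(DF,EJW)=122/3, d(DF,I)=49, d(DF,V)=49/2, d(DF,Y)=81/2
4. join I+V (d=8) ⇒ IV; edges |I|=4, |V|=4
  updated: d(DF,IV)=147/4, d(EJW,IV)=113/3, d(IV,Y)=77/2
5. join EJW+Y (d=24) ⇒ EJWY; edges |EJW|=35/4, |Y|=12
  updated: d(DF,EJWY)=325/8, d(EJWY,IV)=303/8
6. join DF+IV (d=147/4) ⇒ DFIV; edges |DF|=119/8, |IV|=115/8
  updated: d(DFIV,EJWY)=157/4
7. join DFIV+EJWY (d=157/4) ⇒ DEFIJVWY; edges |DFIV|=5/4, |EJWY|=61/8
final tree: (((D:7/2,F:7/2):119/8,(I:4,V:4):115/8):5/4,(((E:5/2,W:5/2):3/4,J:13/4):35/4,Y:12):61/8)
total length: 663/8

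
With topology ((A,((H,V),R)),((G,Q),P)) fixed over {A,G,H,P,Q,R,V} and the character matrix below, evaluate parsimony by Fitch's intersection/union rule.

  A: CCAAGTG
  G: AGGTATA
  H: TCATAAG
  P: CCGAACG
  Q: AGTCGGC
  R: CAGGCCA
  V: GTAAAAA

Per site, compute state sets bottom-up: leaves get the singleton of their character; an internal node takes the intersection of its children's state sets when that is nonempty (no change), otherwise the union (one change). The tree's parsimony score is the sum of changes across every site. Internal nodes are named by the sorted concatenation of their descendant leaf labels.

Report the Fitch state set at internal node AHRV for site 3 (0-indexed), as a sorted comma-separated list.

A

HV@0: {T} ∪ {G} = {G,T} (union, +1)
HRV@0: {G,T} ∪ {C} = {C,G,T} (union, +1)
AHRV@0: {C} ∩ {C,G,T} = {C} (intersection, +0)
GQ@0: {A} ∩ {A} = {A} (intersection, +0)
GPQ@0: {A} ∪ {C} = {A,C} (union, +1)
AGHPQRV@0: {C} ∩ {A,C} = {C} (intersection, +0)
HV@1: {C} ∪ {T} = {C,T} (union, +1)
HRV@1: {C,T} ∪ {A} = {A,C,T} (union, +1)
AHRV@1: {C} ∩ {A,C,T} = {C} (intersection, +0)
GQ@1: {G} ∩ {G} = {G} (intersection, +0)
GPQ@1: {G} ∪ {C} = {C,G} (union, +1)
AGHPQRV@1: {C} ∩ {C,G} = {C} (intersection, +0)
HV@2: {A} ∩ {A} = {A} (intersection, +0)
HRV@2: {A} ∪ {G} = {A,G} (union, +1)
AHRV@2: {A} ∩ {A,G} = {A} (intersection, +0)
GQ@2: {G} ∪ {T} = {G,T} (union, +1)
GPQ@2: {G,T} ∩ {G} = {G} (intersection, +0)
AGHPQRV@2: {A} ∪ {G} = {A,G} (union, +1)
HV@3: {T} ∪ {A} = {A,T} (union, +1)
HRV@3: {A,T} ∪ {G} = {A,G,T} (union, +1)
AHRV@3: {A} ∩ {A,G,T} = {A} (intersection, +0)
GQ@3: {T} ∪ {C} = {C,T} (union, +1)
GPQ@3: {C,T} ∪ {A} = {A,C,T} (union, +1)
AGHPQRV@3: {A} ∩ {A,C,T} = {A} (intersection, +0)
HV@4: {A} ∩ {A} = {A} (intersection, +0)
HRV@4: {A} ∪ {C} = {A,C} (union, +1)
AHRV@4: {G} ∪ {A,C} = {A,C,G} (union, +1)
GQ@4: {A} ∪ {G} = {A,G} (union, +1)
GPQ@4: {A,G} ∩ {A} = {A} (intersection, +0)
AGHPQRV@4: {A,C,G} ∩ {A} = {A} (intersection, +0)
HV@5: {A} ∩ {A} = {A} (intersection, +0)
HRV@5: {A} ∪ {C} = {A,C} (union, +1)
AHRV@5: {T} ∪ {A,C} = {A,C,T} (union, +1)
GQ@5: {T} ∪ {G} = {G,T} (union, +1)
GPQ@5: {G,T} ∪ {C} = {C,G,T} (union, +1)
AGHPQRV@5: {A,C,T} ∩ {C,G,T} = {C,T} (intersection, +0)
HV@6: {G} ∪ {A} = {A,G} (union, +1)
HRV@6: {A,G} ∩ {A} = {A} (intersection, +0)
AHRV@6: {G} ∪ {A} = {A,G} (union, +1)
GQ@6: {A} ∪ {C} = {A,C} (union, +1)
GPQ@6: {A,C} ∪ {G} = {A,C,G} (union, +1)
AGHPQRV@6: {A,G} ∩ {A,C,G} = {A,G} (intersection, +0)
per-site changes: [3, 3, 3, 4, 3, 4, 4]; total = 24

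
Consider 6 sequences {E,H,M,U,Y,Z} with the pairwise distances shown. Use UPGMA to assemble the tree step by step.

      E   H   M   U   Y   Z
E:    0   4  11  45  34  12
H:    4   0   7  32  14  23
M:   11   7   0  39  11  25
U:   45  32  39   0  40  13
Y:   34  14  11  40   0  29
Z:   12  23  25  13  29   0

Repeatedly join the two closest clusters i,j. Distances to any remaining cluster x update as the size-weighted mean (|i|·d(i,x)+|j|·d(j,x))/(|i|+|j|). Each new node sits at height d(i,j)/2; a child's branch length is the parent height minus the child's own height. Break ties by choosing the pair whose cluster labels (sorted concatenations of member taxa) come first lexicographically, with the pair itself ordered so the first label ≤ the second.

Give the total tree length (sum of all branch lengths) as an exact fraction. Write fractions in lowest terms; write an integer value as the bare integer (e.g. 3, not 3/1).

step 1: merge (E,H) at d=4; branch lengths E→2, H→2; new cluster EH
  updated: d(EH,M)=9, d(EH,U)=77/2, d(EH,Y)=24, d(EH,Z)=35/2
step 2: merge (EH,M) at d=9; branch lengths EH→5/2, M→9/2; new cluster EHM
  updated: d(EHM,U)=116/3, d(EHM,Y)=59/3, d(EHM,Z)=20
step 3: merge (U,Z) at d=13; branch lengths U→13/2, Z→13/2; new cluster UZ
  updated: d(EHM,UZ)=88/3, d(UZ,Y)=69/2
step 4: merge (EHM,Y) at d=59/3; branch lengths EHM→16/3, Y→59/6; new cluster EHMY
  updated: d(EHMY,UZ)=245/8
step 5: merge (EHMY,UZ) at d=245/8; branch lengths EHMY→263/48, UZ→141/16; new cluster EHMUYZ
final tree: ((((E:2,H:2):5/2,M:9/2):16/3,Y:59/6):263/48,(U:13/2,Z:13/2):141/16)
total length: 1283/24

1283/24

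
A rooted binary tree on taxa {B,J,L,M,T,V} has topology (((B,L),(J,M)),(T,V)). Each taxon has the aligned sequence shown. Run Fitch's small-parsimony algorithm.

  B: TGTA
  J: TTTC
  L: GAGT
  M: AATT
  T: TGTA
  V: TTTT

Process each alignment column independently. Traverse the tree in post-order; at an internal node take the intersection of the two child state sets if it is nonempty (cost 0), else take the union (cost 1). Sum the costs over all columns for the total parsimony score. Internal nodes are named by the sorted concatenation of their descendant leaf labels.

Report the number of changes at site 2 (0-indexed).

1

site 0, node BL: B={T} ∪ L={G} → {G,T} (+1)
site 0, node JM: J={T} ∪ M={A} → {A,T} (+1)
site 0, node BJLM: BL={G,T} ∩ JM={A,T} → {T} (+0)
site 0, node TV: T={T} ∩ V={T} → {T} (+0)
site 0, node BJLMTV: BJLM={T} ∩ TV={T} → {T} (+0)
site 1, node BL: B={G} ∪ L={A} → {A,G} (+1)
site 1, node JM: J={T} ∪ M={A} → {A,T} (+1)
site 1, node BJLM: BL={A,G} ∩ JM={A,T} → {A} (+0)
site 1, node TV: T={G} ∪ V={T} → {G,T} (+1)
site 1, node BJLMTV: BJLM={A} ∪ TV={G,T} → {A,G,T} (+1)
site 2, node BL: B={T} ∪ L={G} → {G,T} (+1)
site 2, node JM: J={T} ∩ M={T} → {T} (+0)
site 2, node BJLM: BL={G,T} ∩ JM={T} → {T} (+0)
site 2, node TV: T={T} ∩ V={T} → {T} (+0)
site 2, node BJLMTV: BJLM={T} ∩ TV={T} → {T} (+0)
site 3, node BL: B={A} ∪ L={T} → {A,T} (+1)
site 3, node JM: J={C} ∪ M={T} → {C,T} (+1)
site 3, node BJLM: BL={A,T} ∩ JM={C,T} → {T} (+0)
site 3, node TV: T={A} ∪ V={T} → {A,T} (+1)
site 3, node BJLMTV: BJLM={T} ∩ TV={A,T} → {T} (+0)
per-site changes: [2, 4, 1, 3]; total = 10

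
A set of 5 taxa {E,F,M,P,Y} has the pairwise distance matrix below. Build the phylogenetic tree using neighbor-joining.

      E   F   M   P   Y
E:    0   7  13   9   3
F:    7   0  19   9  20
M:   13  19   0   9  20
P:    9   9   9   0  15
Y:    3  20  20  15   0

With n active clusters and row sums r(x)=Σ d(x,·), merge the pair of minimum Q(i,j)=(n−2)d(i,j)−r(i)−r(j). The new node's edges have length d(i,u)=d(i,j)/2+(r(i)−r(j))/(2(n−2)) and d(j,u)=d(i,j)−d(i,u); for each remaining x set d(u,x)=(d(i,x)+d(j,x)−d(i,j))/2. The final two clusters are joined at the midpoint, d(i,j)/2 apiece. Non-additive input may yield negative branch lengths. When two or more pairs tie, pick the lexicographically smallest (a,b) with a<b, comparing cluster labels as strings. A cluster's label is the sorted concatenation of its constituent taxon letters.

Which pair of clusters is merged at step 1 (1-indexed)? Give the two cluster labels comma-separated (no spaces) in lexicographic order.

1. join E+Y (d=3, Q=-81) ⇒ EY; edges |E|=-17/6, |Y|=35/6
  updated: d(EY,F)=12, d(EY,M)=15, d(EY,P)=21/2
2. join EY+F (d=12, Q=-107/2) ⇒ EFY; edges |EY|=43/8, |F|=53/8
  updated: d(EFY,M)=11, d(EFY,P)=15/4
3. join EFY+M (d=11, Q=-95/4) ⇒ EFMY; edges |EFY|=23/8, |M|=65/8
  updated: d(EFMY,P)=7/8
4. join EFMY+P (d=7/8) ⇒ EFMPY; edges |EFMY|=7/16, |P|=7/16
final tree: ((((E:-17/6,Y:35/6):43/8,F:53/8):23/8,M:65/8):7/16,P:7/16)
total length: 215/8

E,Y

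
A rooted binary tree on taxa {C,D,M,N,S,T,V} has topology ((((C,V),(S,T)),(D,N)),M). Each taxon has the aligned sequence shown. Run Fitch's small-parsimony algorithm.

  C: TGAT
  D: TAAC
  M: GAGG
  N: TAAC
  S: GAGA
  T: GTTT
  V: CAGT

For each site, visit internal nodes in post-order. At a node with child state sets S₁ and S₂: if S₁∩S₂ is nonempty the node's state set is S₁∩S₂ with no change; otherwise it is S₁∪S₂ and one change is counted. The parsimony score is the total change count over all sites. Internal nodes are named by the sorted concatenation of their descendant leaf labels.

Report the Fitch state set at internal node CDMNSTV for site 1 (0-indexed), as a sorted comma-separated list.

A

CV@0: {T} ∪ {C} = {C,T} (union, +1)
ST@0: {G} ∩ {G} = {G} (intersection, +0)
CSTV@0: {C,T} ∪ {G} = {C,G,T} (union, +1)
DN@0: {T} ∩ {T} = {T} (intersection, +0)
CDNSTV@0: {C,G,T} ∩ {T} = {T} (intersection, +0)
CDMNSTV@0: {T} ∪ {G} = {G,T} (union, +1)
CV@1: {G} ∪ {A} = {A,G} (union, +1)
ST@1: {A} ∪ {T} = {A,T} (union, +1)
CSTV@1: {A,G} ∩ {A,T} = {A} (intersection, +0)
DN@1: {A} ∩ {A} = {A} (intersection, +0)
CDNSTV@1: {A} ∩ {A} = {A} (intersection, +0)
CDMNSTV@1: {A} ∩ {A} = {A} (intersection, +0)
CV@2: {A} ∪ {G} = {A,G} (union, +1)
ST@2: {G} ∪ {T} = {G,T} (union, +1)
CSTV@2: {A,G} ∩ {G,T} = {G} (intersection, +0)
DN@2: {A} ∩ {A} = {A} (intersection, +0)
CDNSTV@2: {G} ∪ {A} = {A,G} (union, +1)
CDMNSTV@2: {A,G} ∩ {G} = {G} (intersection, +0)
CV@3: {T} ∩ {T} = {T} (intersection, +0)
ST@3: {A} ∪ {T} = {A,T} (union, +1)
CSTV@3: {T} ∩ {A,T} = {T} (intersection, +0)
DN@3: {C} ∩ {C} = {C} (intersection, +0)
CDNSTV@3: {T} ∪ {C} = {C,T} (union, +1)
CDMNSTV@3: {C,T} ∪ {G} = {C,G,T} (union, +1)
per-site changes: [3, 2, 3, 3]; total = 11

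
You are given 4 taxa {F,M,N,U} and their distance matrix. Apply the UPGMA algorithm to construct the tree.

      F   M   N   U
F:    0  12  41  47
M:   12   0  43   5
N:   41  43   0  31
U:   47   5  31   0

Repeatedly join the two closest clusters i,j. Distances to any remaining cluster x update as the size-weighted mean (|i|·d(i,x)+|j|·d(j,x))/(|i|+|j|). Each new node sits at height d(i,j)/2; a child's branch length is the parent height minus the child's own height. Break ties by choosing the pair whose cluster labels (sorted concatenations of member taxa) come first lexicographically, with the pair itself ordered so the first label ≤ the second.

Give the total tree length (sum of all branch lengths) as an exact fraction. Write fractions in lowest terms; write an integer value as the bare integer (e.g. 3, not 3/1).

step 1: merge (M,U) at d=5; branch lengths M→5/2, U→5/2; new cluster MU
  updated: d(F,MU)=59/2, d(MU,N)=37
step 2: merge (F,MU) at d=59/2; branch lengths F→59/4, MU→49/4; new cluster FMU
  updated: d(FMU,N)=115/3
step 3: merge (FMU,N) at d=115/3; branch lengths FMU→53/12, N→115/6; new cluster FMNU
final tree: ((F:59/4,(M:5/2,U:5/2):49/4):53/12,N:115/6)
total length: 667/12

667/12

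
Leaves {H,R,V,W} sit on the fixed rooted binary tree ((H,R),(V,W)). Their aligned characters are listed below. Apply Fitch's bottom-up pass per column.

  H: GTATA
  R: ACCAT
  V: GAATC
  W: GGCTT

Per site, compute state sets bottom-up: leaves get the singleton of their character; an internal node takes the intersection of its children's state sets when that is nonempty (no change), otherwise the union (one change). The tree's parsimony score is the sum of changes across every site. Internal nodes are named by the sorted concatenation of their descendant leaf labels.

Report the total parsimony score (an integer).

9

site 0, node HR: H={G} ∪ R={A} → {A,G} (+1)
site 0, node VW: V={G} ∩ W={G} → {G} (+0)
site 0, node HRVW: HR={A,G} ∩ VW={G} → {G} (+0)
site 1, node HR: H={T} ∪ R={C} → {C,T} (+1)
site 1, node VW: V={A} ∪ W={G} → {A,G} (+1)
site 1, node HRVW: HR={C,T} ∪ VW={A,G} → {A,C,G,T} (+1)
site 2, node HR: H={A} ∪ R={C} → {A,C} (+1)
site 2, node VW: V={A} ∪ W={C} → {A,C} (+1)
site 2, node HRVW: HR={A,C} ∩ VW={A,C} → {A,C} (+0)
site 3, node HR: H={T} ∪ R={A} → {A,T} (+1)
site 3, node VW: V={T} ∩ W={T} → {T} (+0)
site 3, node HRVW: HR={A,T} ∩ VW={T} → {T} (+0)
site 4, node HR: H={A} ∪ R={T} → {A,T} (+1)
site 4, node VW: V={C} ∪ W={T} → {C,T} (+1)
site 4, node HRVW: HR={A,T} ∩ VW={C,T} → {T} (+0)
per-site changes: [1, 3, 2, 1, 2]; total = 9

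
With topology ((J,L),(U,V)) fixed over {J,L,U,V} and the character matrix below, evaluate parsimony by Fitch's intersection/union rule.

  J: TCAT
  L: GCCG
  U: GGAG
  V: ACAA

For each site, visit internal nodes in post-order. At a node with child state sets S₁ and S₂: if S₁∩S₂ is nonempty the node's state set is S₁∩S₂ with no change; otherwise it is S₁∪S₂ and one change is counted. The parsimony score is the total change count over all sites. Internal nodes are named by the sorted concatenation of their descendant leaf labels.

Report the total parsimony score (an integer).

6

[col 0] JL: children J:{T}, L:{G} ∪→ {G,T}; cost 1
[col 0] UV: children U:{G}, V:{A} ∪→ {A,G}; cost 1
[col 0] JLUV: children JL:{G,T}, UV:{A,G} ∩→ {G}; cost 0
[col 1] JL: children J:{C}, L:{C} ∩→ {C}; cost 0
[col 1] UV: children U:{G}, V:{C} ∪→ {C,G}; cost 1
[col 1] JLUV: children JL:{C}, UV:{C,G} ∩→ {C}; cost 0
[col 2] JL: children J:{A}, L:{C} ∪→ {A,C}; cost 1
[col 2] UV: children U:{A}, V:{A} ∩→ {A}; cost 0
[col 2] JLUV: children JL:{A,C}, UV:{A} ∩→ {A}; cost 0
[col 3] JL: children J:{T}, L:{G} ∪→ {G,T}; cost 1
[col 3] UV: children U:{G}, V:{A} ∪→ {A,G}; cost 1
[col 3] JLUV: children JL:{G,T}, UV:{A,G} ∩→ {G}; cost 0
per-site changes: [2, 1, 1, 2]; total = 6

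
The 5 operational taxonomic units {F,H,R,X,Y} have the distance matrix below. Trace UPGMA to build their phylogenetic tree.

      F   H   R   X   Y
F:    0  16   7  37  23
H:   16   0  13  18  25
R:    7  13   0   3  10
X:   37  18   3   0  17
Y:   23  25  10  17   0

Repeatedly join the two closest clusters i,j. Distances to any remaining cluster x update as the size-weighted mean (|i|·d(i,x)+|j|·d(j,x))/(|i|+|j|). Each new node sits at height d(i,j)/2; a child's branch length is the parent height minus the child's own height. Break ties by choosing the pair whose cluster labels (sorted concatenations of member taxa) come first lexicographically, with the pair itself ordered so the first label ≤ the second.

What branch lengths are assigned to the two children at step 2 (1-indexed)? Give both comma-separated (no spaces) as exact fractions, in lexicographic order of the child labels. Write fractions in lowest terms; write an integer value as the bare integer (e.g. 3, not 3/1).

iteration 1: select R,X (d=3); attach at lengths (3/2, 3/2); label the merged cluster RX
  updated: d(F,RX)=22, d(H,RX)=31/2, d(RX,Y)=27/2
iteration 2: select RX,Y (d=27/2); attach at lengths (21/4, 27/4); label the merged cluster RXY
  updated: d(F,RXY)=67/3, d(H,RXY)=56/3
iteration 3: select F,H (d=16); attach at lengths (8, 8); label the merged cluster FH
  updated: d(FH,RXY)=41/2
iteration 4: select FH,RXY (d=41/2); attach at lengths (9/4, 7/2); label the merged cluster FHRXY
final tree: ((F:8,H:8):9/4,((R:3/2,X:3/2):21/4,Y:27/4):7/2)
total length: 147/4

21/4,27/4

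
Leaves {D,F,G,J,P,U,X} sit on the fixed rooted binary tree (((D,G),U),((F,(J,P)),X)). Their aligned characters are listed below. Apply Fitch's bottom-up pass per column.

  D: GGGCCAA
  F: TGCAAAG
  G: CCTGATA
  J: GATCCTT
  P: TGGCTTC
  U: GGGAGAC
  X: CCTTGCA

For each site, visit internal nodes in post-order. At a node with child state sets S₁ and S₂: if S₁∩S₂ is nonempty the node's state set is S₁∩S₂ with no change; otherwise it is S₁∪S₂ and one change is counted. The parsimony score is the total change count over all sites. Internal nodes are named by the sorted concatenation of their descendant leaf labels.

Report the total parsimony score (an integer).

site 0, node DG: D={G} ∪ G={C} → {C,G} (+1)
site 0, node DGU: DG={C,G} ∩ U={G} → {G} (+0)
site 0, node JP: J={G} ∪ P={T} → {G,T} (+1)
site 0, node FJP: F={T} ∩ JP={G,T} → {T} (+0)
site 0, node FJPX: FJP={T} ∪ X={C} → {C,T} (+1)
site 0, node DFGJPUX: DGU={G} ∪ FJPX={C,T} → {C,G,T} (+1)
site 1, node DG: D={G} ∪ G={C} → {C,G} (+1)
site 1, node DGU: DG={C,G} ∩ U={G} → {G} (+0)
site 1, node JP: J={A} ∪ P={G} → {A,G} (+1)
site 1, node FJP: F={G} ∩ JP={A,G} → {G} (+0)
site 1, node FJPX: FJP={G} ∪ X={C} → {C,G} (+1)
site 1, node DFGJPUX: DGU={G} ∩ FJPX={C,G} → {G} (+0)
site 2, node DG: D={G} ∪ G={T} → {G,T} (+1)
site 2, node DGU: DG={G,T} ∩ U={G} → {G} (+0)
site 2, node JP: J={T} ∪ P={G} → {G,T} (+1)
site 2, node FJP: F={C} ∪ JP={G,T} → {C,G,T} (+1)
site 2, node FJPX: FJP={C,G,T} ∩ X={T} → {T} (+0)
site 2, node DFGJPUX: DGU={G} ∪ FJPX={T} → {G,T} (+1)
site 3, node DG: D={C} ∪ G={G} → {C,G} (+1)
site 3, node DGU: DG={C,G} ∪ U={A} → {A,C,G} (+1)
site 3, node JP: J={C} ∩ P={C} → {C} (+0)
site 3, node FJP: F={A} ∪ JP={C} → {A,C} (+1)
site 3, node FJPX: FJP={A,C} ∪ X={T} → {A,C,T} (+1)
site 3, node DFGJPUX: DGU={A,C,G} ∩ FJPX={A,C,T} → {A,C} (+0)
site 4, node DG: D={C} ∪ G={A} → {A,C} (+1)
site 4, node DGU: DG={A,C} ∪ U={G} → {A,C,G} (+1)
site 4, node JP: J={C} ∪ P={T} → {C,T} (+1)
site 4, node FJP: F={A} ∪ JP={C,T} → {A,C,T} (+1)
site 4, node FJPX: FJP={A,C,T} ∪ X={G} → {A,C,G,T} (+1)
site 4, node DFGJPUX: DGU={A,C,G} ∩ FJPX={A,C,G,T} → {A,C,G} (+0)
site 5, node DG: D={A} ∪ G={T} → {A,T} (+1)
site 5, node DGU: DG={A,T} ∩ U={A} → {A} (+0)
site 5, node JP: J={T} ∩ P={T} → {T} (+0)
site 5, node FJP: F={A} ∪ JP={T} → {A,T} (+1)
site 5, node FJPX: FJP={A,T} ∪ X={C} → {A,C,T} (+1)
site 5, node DFGJPUX: DGU={A} ∩ FJPX={A,C,T} → {A} (+0)
site 6, node DG: D={A} ∩ G={A} → {A} (+0)
site 6, node DGU: DG={A} ∪ U={C} → {A,C} (+1)
site 6, node JP: J={T} ∪ P={C} → {C,T} (+1)
site 6, node FJP: F={G} ∪ JP={C,T} → {C,G,T} (+1)
site 6, node FJPX: FJP={C,G,T} ∪ X={A} → {A,C,G,T} (+1)
site 6, node DFGJPUX: DGU={A,C} ∩ FJPX={A,C,G,T} → {A,C} (+0)
per-site changes: [4, 3, 4, 4, 5, 3, 4]; total = 27

27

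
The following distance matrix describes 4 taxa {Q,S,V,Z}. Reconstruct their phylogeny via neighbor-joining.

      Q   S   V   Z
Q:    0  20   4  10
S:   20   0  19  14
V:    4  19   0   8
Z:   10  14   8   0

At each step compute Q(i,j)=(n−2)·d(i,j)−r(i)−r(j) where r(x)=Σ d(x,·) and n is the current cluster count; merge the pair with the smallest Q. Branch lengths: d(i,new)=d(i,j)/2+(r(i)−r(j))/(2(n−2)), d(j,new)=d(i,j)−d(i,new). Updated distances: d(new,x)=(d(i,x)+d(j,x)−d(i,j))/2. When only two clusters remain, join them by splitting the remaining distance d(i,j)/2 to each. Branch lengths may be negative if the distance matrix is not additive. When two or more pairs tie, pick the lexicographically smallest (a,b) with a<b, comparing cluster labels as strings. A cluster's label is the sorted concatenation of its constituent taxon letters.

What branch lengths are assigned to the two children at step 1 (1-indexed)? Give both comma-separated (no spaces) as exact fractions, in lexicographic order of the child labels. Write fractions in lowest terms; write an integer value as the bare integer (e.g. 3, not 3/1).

11/4,5/4

1. join Q+V (d=4, Q=-57) ⇒ QV; edges |Q|=11/4, |V|=5/4
  updated: d(QV,S)=35/2, d(QV,Z)=7
2. join QV+S (d=35/2, Q=-77/2) ⇒ QSV; edges |QV|=21/4, |S|=49/4
  updated: d(QSV,Z)=7/4
3. join QSV+Z (d=7/4) ⇒ QSVZ; edges |QSV|=7/8, |Z|=7/8
final tree: (((Q:11/4,V:5/4):21/4,S:49/4):7/8,Z:7/8)
total length: 93/4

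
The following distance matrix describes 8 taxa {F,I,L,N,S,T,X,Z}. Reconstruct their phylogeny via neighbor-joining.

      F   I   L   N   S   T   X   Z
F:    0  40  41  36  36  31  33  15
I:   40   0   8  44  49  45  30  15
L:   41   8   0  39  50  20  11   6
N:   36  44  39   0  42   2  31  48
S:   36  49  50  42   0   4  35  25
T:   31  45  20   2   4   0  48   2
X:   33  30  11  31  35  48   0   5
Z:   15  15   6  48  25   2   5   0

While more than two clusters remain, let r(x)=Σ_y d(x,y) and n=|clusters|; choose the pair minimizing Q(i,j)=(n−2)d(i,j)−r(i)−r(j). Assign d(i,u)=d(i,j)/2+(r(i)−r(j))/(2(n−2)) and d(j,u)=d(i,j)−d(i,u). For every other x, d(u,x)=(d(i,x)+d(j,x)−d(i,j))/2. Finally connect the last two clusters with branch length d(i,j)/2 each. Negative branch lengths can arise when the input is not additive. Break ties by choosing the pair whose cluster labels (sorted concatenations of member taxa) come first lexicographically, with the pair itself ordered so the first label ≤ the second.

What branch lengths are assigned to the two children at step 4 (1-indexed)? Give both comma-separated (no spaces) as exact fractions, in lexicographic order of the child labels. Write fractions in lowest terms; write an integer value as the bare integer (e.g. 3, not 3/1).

349/24,209/24

1. join N+T (d=2, Q=-382) ⇒ NT; edges |N|=17/2, |T|=-13/2
  updated: d(F,NT)=65/2, d(I,NT)=87/2, d(L,NT)=57/2, d(NT,S)=22, d(NT,X)=77/2, d(NT,Z)=24
2. join NT+S (d=22, Q=-296) ⇒ NST; edges |NT|=41/5, |S|=69/5
  updated: d(F,NST)=93/4, d(I,NST)=141/4, d(L,NST)=113/4, d(NST,X)=103/4, d(NST,Z)=27/2
3. join I+L (d=8, Q=-381/2) ⇒ IL; edges |I|=33/4, |L|=-1/4
  updated: d(F,IL)=73/2, d(IL,NST)=111/4, d(IL,X)=33/2, d(IL,Z)=13/2
4. join F+NST (d=93/4, Q=-513/4) ⇒ FNST; edges |F|=349/24, |NST|=209/24
  updated: d(FNST,IL)=41/2, d(FNST,X)=71/4, d(FNST,Z)=21/8
5. join FNST+Z (d=21/8, Q=-199/4) ⇒ FNSTZ; edges |FNST|=8, |Z|=-43/8
  updated: d(FNSTZ,IL)=195/16, d(FNSTZ,X)=161/16
6. join FNSTZ+IL (d=195/16, Q=-155/4) ⇒ FILNSTZ; edges |FNSTZ|=23/8, |IL|=149/16
  updated: d(FILNSTZ,X)=115/16
7. join FILNSTZ+X (d=115/16) ⇒ FILNSTXZ; edges |FILNSTZ|=115/32, |X|=115/32
final tree: ((((F:349/24,((N:17/2,T:-13/2):41/5,S:69/5):209/24):8,Z:-43/8):23/8,(I:33/4,L:-1/4):149/16):115/32,X:115/32)
total length: 309/4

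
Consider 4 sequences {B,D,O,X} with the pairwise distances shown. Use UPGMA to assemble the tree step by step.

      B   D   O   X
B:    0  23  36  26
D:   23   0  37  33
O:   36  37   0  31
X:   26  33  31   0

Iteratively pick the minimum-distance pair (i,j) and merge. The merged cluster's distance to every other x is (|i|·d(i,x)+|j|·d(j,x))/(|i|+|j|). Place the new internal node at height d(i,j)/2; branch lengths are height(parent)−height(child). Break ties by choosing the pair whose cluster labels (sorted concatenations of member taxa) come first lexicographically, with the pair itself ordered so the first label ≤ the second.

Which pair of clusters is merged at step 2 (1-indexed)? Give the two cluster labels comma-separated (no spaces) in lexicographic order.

BD,X

1. join B+D (d=23) ⇒ BD; edges |B|=23/2, |D|=23/2
  updated: d(BD,O)=73/2, d(BD,X)=59/2
2. join BD+X (d=59/2) ⇒ BDX; edges |BD|=13/4, |X|=59/4
  updated: d(BDX,O)=104/3
3. join BDX+O (d=104/3) ⇒ BDOX; edges |BDX|=31/12, |O|=52/3
final tree: (((B:23/2,D:23/2):13/4,X:59/4):31/12,O:52/3)
total length: 731/12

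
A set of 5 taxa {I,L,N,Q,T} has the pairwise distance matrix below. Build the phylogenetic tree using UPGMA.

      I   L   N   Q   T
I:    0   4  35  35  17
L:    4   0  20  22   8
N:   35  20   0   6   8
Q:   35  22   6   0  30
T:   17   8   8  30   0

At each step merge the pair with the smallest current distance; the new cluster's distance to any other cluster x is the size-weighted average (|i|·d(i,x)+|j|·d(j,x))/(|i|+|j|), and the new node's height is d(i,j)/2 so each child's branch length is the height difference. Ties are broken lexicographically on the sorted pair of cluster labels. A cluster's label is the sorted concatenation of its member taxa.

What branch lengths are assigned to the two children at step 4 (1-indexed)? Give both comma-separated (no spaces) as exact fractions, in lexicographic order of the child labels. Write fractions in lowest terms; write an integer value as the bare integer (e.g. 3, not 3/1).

step 1: merge (I,L) at d=4; branch lengths I→2, L→2; new cluster IL
  updated: d(IL,N)=55/2, d(IL,Q)=57/2, d(IL,T)=25/2
step 2: merge (N,Q) at d=6; branch lengths N→3, Q→3; new cluster NQ
  updated: d(IL,NQ)=28, d(NQ,T)=19
step 3: merge (IL,T) at d=25/2; branch lengths IL→17/4, T→25/4; new cluster ILT
  updated: d(ILT,NQ)=25
step 4: merge (ILT,NQ) at d=25; branch lengths ILT→25/4, NQ→19/2; new cluster ILNQT
final tree: (((I:2,L:2):17/4,T:25/4):25/4,(N:3,Q:3):19/2)
total length: 145/4

25/4,19/2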